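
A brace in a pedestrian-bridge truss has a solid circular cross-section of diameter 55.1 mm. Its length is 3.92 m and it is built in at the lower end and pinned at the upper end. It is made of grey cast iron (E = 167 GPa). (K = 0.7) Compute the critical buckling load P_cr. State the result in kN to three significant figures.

P_cr ≈ 99.0 kN

I = πd⁴/64 = π×55.1⁴/64 = 4.525×10^5 mm⁴
I = 4.525×10^5 mm⁴ = 4.525×10^-7 m⁴
Effective length L_e = K·L = 0.7 × 3.92 = 2.744 m
P_cr = π²EI / L_e² = π² × 167×10⁹ × 4.525×10^-7 / 2.744² = 9.904×10^4 N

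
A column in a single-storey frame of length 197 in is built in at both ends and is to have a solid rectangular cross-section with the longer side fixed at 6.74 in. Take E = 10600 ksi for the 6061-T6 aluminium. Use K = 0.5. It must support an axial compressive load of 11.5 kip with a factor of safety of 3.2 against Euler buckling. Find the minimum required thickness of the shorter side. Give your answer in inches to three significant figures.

Required P_cr = n·P = 3.2 × 11.5 = 36.80 kip
L_e = K·L = 0.5 × 197 = 98.50 in
Required I = P_cr·L_e²/(π²E) = 3.680×10^4 × 98.50² / (π² × 1.06×10^7) = 3.413 in⁴
Rectangle, weak axis: I_min = h·b³/12 with h = 6.74 in fixed  ⇒  b = (12I/h)^(1/3) = 1.82 in

b ≈ 1.82 in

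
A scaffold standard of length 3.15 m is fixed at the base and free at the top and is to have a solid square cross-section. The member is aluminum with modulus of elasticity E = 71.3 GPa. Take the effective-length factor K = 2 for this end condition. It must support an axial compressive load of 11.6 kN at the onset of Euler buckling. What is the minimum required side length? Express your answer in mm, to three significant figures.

L_e = K·L = 2 × 3.15 = 6.300 m
Required I = P_cr·L_e²/(π²E) = 1.160×10^4 × 6.300² / (π² × 7.13×10^10) = 6.543×10^-7 m⁴
I_req = 6.543×10^5 mm⁴
Solid square: I = a⁴/12  ⇒  a = (12I)^(1/4) = (12×6.543×10^5)^(1/4) = 52.9 mm

a ≈ 52.9 mm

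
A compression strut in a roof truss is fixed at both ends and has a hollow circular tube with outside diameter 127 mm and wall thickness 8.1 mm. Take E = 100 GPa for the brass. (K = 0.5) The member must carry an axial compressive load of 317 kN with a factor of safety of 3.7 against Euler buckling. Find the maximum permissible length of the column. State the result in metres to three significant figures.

Inner diameter d_i = 127 − 2×8.1 = 110.8 mm
I = π(d_o⁴ − d_i⁴)/64 = π(127⁴ − 110.8⁴)/64 = 5.372×10^6 mm⁴
I = 5.372×10^-6 m⁴
Required critical load P_cr = n·P = 3.7 × 317 = 1173 kN = 1.173×10^6 N
From P_cr = π²EI/(K·L)²:  L = (1/K)·√(π²EI/P_cr) = (1/0.5)·√(π²×1.00×10^11×5.372×10^-6/1.173×10^6)
L = 4.25 m

L_max ≈ 4.25 m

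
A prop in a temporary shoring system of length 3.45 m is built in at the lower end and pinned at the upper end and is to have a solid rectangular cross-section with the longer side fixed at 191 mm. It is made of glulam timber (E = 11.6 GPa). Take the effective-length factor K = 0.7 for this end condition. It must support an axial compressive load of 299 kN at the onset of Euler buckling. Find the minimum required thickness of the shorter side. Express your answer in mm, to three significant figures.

L_e = K·L = 0.7 × 3.45 = 2.415 m
Required I = P_cr·L_e²/(π²E) = 2.990×10^5 × 2.415² / (π² × 1.16×10^10) = 1.523×10^-5 m⁴
I_req = 1.523×10^7 mm⁴
Rectangle, weak axis: I_min = h·b³/12 with h = 191 mm fixed  ⇒  b = (12I/h)^(1/3) = 98.5 mm

b ≈ 98.5 mm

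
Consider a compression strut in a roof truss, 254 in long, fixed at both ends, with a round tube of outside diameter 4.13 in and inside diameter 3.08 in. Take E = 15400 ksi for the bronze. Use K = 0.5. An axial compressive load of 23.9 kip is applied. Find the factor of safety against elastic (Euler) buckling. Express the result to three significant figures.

d_o = 4.13 in, d_i = 3.08 in
I = π(d_o⁴ − d_i⁴)/64 = π(4.13⁴ − 3.080⁴)/64 = 9.864 in⁴
Effective length L_e = K·L = 0.5 × 254 = 127.0 in
P_cr = π²EI / L_e² = π² × 15400×10³ × 9.864 / 127.0² = 9.295×10^4 lb
Factor of safety n = P_cr / P = 92.953 / 23.9 = 3.89

n ≈ 3.89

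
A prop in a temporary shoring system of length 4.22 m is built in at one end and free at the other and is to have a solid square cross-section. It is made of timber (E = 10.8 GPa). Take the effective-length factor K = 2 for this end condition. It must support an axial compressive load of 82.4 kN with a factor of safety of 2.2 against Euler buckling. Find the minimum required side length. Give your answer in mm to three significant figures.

Required P_cr = n·P = 2.2 × 82.4 = 181.3 kN
L_e = K·L = 2 × 4.22 = 8.440 m
Required I = P_cr·L_e²/(π²E) = 1.813×10^5 × 8.440² / (π² × 1.08×10^10) = 1.211×10^-4 m⁴
I_req = 1.211×10^8 mm⁴
Solid square: I = a⁴/12  ⇒  a = (12I)^(1/4) = (12×1.211×10^8)^(1/4) = 195 mm

a ≈ 195 mm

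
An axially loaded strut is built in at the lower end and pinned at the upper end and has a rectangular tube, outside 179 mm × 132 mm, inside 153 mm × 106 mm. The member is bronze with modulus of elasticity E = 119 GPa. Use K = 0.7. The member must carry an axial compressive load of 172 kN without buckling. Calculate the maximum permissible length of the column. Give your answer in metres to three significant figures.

L_max ≈ 16.3 m

Weak-axis I_min = (h_o·b_o³ − h_i·b_i³)/12 with b_o = 132, b_i = 106.0 mm (shorter outer/inner sides).
I_min = (179×132³ − 153.0×106.0³)/12 = 1.912×10^7 mm⁴
I = 1.912×10^-5 m⁴
At the buckling limit P_cr = P = 1.720×10^5 N
From P_cr = π²EI/(K·L)²:  L = (1/K)·√(π²EI/P_cr) = (1/0.7)·√(π²×1.19×10^11×1.912×10^-5/1.720×10^5)
L = 16.3 m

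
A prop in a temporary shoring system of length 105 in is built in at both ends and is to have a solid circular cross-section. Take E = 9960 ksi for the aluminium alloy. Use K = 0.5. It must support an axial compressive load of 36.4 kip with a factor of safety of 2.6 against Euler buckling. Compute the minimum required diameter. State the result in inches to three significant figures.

d ≈ 2.71 in

Required P_cr = n·P = 2.6 × 36.4 = 94.64 kip
L_e = K·L = 0.5 × 105 = 52.50 in
Required I = P_cr·L_e²/(π²E) = 9.464×10^4 × 52.50² / (π² × 9.96×10^6) = 2.654 in⁴
Solid circle: I = πd⁴/64  ⇒  d = (64I/π)^(1/4) = (64×2.654/π)^(1/4) = 2.71 in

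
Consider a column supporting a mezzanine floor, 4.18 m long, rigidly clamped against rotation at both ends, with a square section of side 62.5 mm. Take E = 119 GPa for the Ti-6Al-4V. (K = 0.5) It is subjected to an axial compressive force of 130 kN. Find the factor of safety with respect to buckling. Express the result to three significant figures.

n ≈ 2.63

I = a⁴/12 = 62.5⁴/12 = 1.272×10^6 mm⁴
I = 1.272×10^6 mm⁴ = 1.272×10^-6 m⁴
Effective length L_e = K·L = 0.5 × 4.18 = 2.090 m
P_cr = π²EI / L_e² = π² × 119×10⁹ × 1.272×10^-6 / 2.090² = 3.419×10^5 N
Factor of safety n = P_cr / P = 341.90 / 130 = 2.63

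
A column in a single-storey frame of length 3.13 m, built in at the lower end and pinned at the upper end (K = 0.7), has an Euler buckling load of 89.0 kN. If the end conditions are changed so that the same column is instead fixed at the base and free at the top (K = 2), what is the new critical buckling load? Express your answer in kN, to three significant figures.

P_cr ∝ 1/K², so P_cr,new = P_cr,old × (K_old/K_new)² = 89.0 × (0.7/2)²
= 89.0 × 0.1225 = 10.9 kN

P_cr ≈ 10.9 kN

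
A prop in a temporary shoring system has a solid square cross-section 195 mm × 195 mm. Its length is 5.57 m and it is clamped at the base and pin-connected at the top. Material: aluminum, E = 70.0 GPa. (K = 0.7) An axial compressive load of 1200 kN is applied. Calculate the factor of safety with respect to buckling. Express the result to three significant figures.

n ≈ 4.56

I = a⁴/12 = 195⁴/12 = 1.205×10^8 mm⁴
I = 1.205×10^8 mm⁴ = 1.205×10^-4 m⁴
Effective length L_e = K·L = 0.7 × 5.57 = 3.899 m
P_cr = π²EI / L_e² = π² × 70.0×10⁹ × 1.205×10^-4 / 3.899² = 5.476×10^6 N
Factor of safety n = P_cr / P = 5475.8 / 1200 = 4.56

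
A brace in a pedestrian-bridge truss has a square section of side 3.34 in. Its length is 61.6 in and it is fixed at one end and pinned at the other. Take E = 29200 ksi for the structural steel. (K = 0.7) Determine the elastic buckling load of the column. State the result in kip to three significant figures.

I = a⁴/12 = 3.34⁴/12 = 10.37 in⁴
Effective length L_e = K·L = 0.7 × 61.6 = 43.12 in
P_cr = π²EI / L_e² = π² × 29200×10³ × 10.37 / 43.12² = 1.607×10^6 lb

P_cr ≈ 1610 kip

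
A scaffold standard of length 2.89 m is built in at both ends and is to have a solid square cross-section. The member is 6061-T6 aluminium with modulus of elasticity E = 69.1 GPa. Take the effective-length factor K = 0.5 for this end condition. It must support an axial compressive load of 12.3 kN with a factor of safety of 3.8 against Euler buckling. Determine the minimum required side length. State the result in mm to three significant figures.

Required P_cr = n·P = 3.8 × 12.3 = 46.74 kN
L_e = K·L = 0.5 × 2.89 = 1.445 m
Required I = P_cr·L_e²/(π²E) = 4.674×10^4 × 1.445² / (π² × 6.91×10^10) = 1.431×10^-7 m⁴
I_req = 1.431×10^5 mm⁴
Solid square: I = a⁴/12  ⇒  a = (12I)^(1/4) = (12×1.431×10^5)^(1/4) = 36.2 mm

a ≈ 36.2 mm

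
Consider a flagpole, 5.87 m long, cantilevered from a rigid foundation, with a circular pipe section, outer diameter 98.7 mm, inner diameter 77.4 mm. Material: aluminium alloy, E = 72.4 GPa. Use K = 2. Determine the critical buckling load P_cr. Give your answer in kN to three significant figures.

P_cr ≈ 15.0 kN

d_o = 98.7 mm, d_i = 77.4 mm
I = π(d_o⁴ − d_i⁴)/64 = π(98.7⁴ − 77.40⁴)/64 = 2.897×10^6 mm⁴
I = 2.897×10^6 mm⁴ = 2.897×10^-6 m⁴
Effective length L_e = K·L = 2 × 5.87 = 11.74 m
P_cr = π²EI / L_e² = π² × 72.4×10⁹ × 2.897×10^-6 / 11.74² = 1.502×10^4 N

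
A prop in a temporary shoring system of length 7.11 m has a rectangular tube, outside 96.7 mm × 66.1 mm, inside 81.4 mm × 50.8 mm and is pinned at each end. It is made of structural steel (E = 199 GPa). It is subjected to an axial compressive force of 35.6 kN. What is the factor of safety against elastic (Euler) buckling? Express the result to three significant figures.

Weak-axis I_min = (h_o·b_o³ − h_i·b_i³)/12 with b_o = 66.1, b_i = 50.80 mm (shorter outer/inner sides).
I_min = (96.7×66.1³ − 81.40×50.80³)/12 = 1.438×10^6 mm⁴
I = 1.438×10^6 mm⁴ = 1.438×10^-6 m⁴
Effective length L_e = K·L = 1 × 7.11 = 7.110 m
P_cr = π²EI / L_e² = π² × 199×10⁹ × 1.438×10^-6 / 7.110² = 5.587×10^4 N
Factor of safety n = P_cr / P = 55.870 / 35.6 = 1.57

n ≈ 1.57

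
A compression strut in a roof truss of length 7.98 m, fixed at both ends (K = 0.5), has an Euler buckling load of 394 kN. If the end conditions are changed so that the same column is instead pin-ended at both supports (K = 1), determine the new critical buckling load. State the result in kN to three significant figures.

P_cr ∝ 1/K², so P_cr,new = P_cr,old × (K_old/K_new)² = 394 × (0.5/1)²
= 394 × 0.2500 = 98.5 kN

P_cr ≈ 98.5 kN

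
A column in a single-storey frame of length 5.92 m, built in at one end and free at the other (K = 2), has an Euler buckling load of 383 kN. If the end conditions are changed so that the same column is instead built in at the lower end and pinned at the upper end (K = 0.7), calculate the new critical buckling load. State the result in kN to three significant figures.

P_cr ∝ 1/K², so P_cr,new = P_cr,old × (K_old/K_new)² = 383 × (2/0.7)²
= 383 × 8.163 = 3130 kN

P_cr ≈ 3130 kN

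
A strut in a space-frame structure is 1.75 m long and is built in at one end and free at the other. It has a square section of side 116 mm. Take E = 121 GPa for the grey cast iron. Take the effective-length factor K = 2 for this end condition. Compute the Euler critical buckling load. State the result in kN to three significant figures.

P_cr ≈ 1470 kN

I = a⁴/12 = 116⁴/12 = 1.509×10^7 mm⁴
I = 1.509×10^7 mm⁴ = 1.509×10^-5 m⁴
Effective length L_e = K·L = 2 × 1.75 = 3.500 m
P_cr = π²EI / L_e² = π² × 121×10⁹ × 1.509×10^-5 / 3.500² = 1.471×10^6 N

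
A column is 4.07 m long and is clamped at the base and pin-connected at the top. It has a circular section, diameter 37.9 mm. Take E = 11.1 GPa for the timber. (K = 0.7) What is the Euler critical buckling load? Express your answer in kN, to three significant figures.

I = πd⁴/64 = π×37.9⁴/64 = 1.013×10^5 mm⁴
I = 1.013×10^5 mm⁴ = 1.013×10^-7 m⁴
Effective length L_e = K·L = 0.7 × 4.07 = 2.849 m
P_cr = π²EI / L_e² = π² × 11.1×10⁹ × 1.013×10^-7 / 2.849² = 1.367×10^3 N

P_cr ≈ 1.37 kN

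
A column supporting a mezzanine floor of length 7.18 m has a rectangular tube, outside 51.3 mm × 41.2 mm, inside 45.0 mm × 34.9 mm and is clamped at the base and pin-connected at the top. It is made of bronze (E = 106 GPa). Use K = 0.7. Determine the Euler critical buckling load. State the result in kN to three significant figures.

P_cr ≈ 5.78 kN

Weak-axis I_min = (h_o·b_o³ − h_i·b_i³)/12 with b_o = 41.2, b_i = 34.90 mm (shorter outer/inner sides).
I_min = (51.3×41.2³ − 45.00×34.90³)/12 = 1.396×10^5 mm⁴
I = 1.396×10^5 mm⁴ = 1.396×10^-7 m⁴
Effective length L_e = K·L = 0.7 × 7.18 = 5.026 m
P_cr = π²EI / L_e² = π² × 106×10⁹ × 1.396×10^-7 / 5.026² = 5.780×10^3 N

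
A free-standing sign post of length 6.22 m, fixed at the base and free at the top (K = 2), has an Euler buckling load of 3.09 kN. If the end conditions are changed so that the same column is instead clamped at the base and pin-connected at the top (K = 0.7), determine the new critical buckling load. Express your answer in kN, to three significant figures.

P_cr ∝ 1/K², so P_cr,new = P_cr,old × (K_old/K_new)² = 3.09 × (2/0.7)²
= 3.09 × 8.163 = 25.2 kN

P_cr ≈ 25.2 kN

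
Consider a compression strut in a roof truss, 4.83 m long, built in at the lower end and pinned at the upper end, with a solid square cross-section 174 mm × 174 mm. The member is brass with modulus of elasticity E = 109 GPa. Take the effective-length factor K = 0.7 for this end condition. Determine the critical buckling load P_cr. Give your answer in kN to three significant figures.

I = a⁴/12 = 174⁴/12 = 7.639×10^7 mm⁴
I = 7.639×10^7 mm⁴ = 7.639×10^-5 m⁴
Effective length L_e = K·L = 0.7 × 4.83 = 3.381 m
P_cr = π²EI / L_e² = π² × 109×10⁹ × 7.639×10^-5 / 3.381² = 7.189×10^6 N

P_cr ≈ 7190 kN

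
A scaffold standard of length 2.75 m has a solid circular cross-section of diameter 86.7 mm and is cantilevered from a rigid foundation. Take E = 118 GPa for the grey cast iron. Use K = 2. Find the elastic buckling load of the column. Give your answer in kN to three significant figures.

I = πd⁴/64 = π×86.7⁴/64 = 2.774×10^6 mm⁴
I = 2.774×10^6 mm⁴ = 2.774×10^-6 m⁴
Effective length L_e = K·L = 2 × 2.75 = 5.500 m
P_cr = π²EI / L_e² = π² × 118×10⁹ × 2.774×10^-6 / 5.500² = 1.068×10^5 N

P_cr ≈ 107 kN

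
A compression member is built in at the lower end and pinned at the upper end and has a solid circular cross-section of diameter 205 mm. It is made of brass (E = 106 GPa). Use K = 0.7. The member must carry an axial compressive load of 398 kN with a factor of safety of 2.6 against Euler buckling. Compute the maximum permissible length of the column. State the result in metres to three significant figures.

I = πd⁴/64 = π×205⁴/64 = 8.669×10^7 mm⁴
I = 8.669×10^-5 m⁴
Required critical load P_cr = n·P = 2.6 × 398 = 1035 kN = 1.035×10^6 N
From P_cr = π²EI/(K·L)²:  L = (1/K)·√(π²EI/P_cr) = (1/0.7)·√(π²×1.06×10^11×8.669×10^-5/1.035×10^6)
L = 13.4 m

L_max ≈ 13.4 m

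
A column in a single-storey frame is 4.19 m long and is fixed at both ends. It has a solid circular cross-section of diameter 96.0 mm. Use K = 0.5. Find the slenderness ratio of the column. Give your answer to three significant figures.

For a solid circle r = d/4 = 96.0/4 = 24.00 mm
L_e = K·L = 0.5 × 4.19 m = 2.095 m = 2095.0 mm
λ = L_e / r_min = 2095.0 / 24.00 = 87.3

λ ≈ 87.3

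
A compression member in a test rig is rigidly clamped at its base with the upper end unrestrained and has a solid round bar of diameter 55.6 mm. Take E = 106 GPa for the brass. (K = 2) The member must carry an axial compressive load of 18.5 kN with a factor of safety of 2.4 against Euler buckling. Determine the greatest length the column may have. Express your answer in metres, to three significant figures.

I = πd⁴/64 = π×55.6⁴/64 = 4.691×10^5 mm⁴
I = 4.691×10^-7 m⁴
Required critical load P_cr = n·P = 2.4 × 18.5 = 44.40 kN = 4.440×10^4 N
From P_cr = π²EI/(K·L)²:  L = (1/K)·√(π²EI/P_cr) = (1/2)·√(π²×1.06×10^11×4.691×10^-7/4.440×10^4)
L = 1.66 m

L_max ≈ 1.66 m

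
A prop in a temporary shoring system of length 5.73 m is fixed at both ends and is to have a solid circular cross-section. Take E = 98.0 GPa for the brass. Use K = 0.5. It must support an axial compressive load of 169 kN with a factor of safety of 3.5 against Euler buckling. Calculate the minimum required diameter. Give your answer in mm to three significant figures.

d ≈ 101 mm

Required P_cr = n·P = 3.5 × 169 = 591.5 kN
L_e = K·L = 0.5 × 5.73 = 2.865 m
Required I = P_cr·L_e²/(π²E) = 5.915×10^5 × 2.865² / (π² × 9.80×10^10) = 5.020×10^-6 m⁴
I_req = 5.020×10^6 mm⁴
Solid circle: I = πd⁴/64  ⇒  d = (64I/π)^(1/4) = (64×5.020×10^6/π)^(1/4) = 101 mm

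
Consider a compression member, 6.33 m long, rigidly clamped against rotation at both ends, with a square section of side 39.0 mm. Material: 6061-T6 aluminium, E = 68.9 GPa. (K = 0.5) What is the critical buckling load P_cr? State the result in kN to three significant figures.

P_cr ≈ 13.1 kN

I = a⁴/12 = 39.0⁴/12 = 1.928×10^5 mm⁴
I = 1.928×10^5 mm⁴ = 1.928×10^-7 m⁴
Effective length L_e = K·L = 0.5 × 6.33 = 3.165 m
P_cr = π²EI / L_e² = π² × 68.9×10⁹ × 1.928×10^-7 / 3.165² = 1.309×10^4 N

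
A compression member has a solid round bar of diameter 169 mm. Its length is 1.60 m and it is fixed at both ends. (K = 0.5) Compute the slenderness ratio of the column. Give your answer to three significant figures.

I = πd⁴/64 = π×169⁴/64 = 4.004×10^7 mm⁴
A = 2.243×10^4 mm²;  r_min = √(I/A) = √(4.004×10^7/2.243×10^4) = 42.25 mm
L_e = K·L = 0.5 × 1.60 m = 0.8000 m = 800.00 mm
λ = L_e / r_min = 800.00 / 42.25 = 18.9

λ ≈ 18.9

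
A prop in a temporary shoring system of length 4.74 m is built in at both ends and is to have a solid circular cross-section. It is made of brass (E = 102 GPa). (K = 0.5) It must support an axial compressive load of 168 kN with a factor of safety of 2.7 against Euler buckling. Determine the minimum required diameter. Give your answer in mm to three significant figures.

Required P_cr = n·P = 2.7 × 168 = 453.6 kN
L_e = K·L = 0.5 × 4.74 = 2.370 m
Required I = P_cr·L_e²/(π²E) = 4.536×10^5 × 2.370² / (π² × 1.02×10^11) = 2.531×10^-6 m⁴
I_req = 2.531×10^6 mm⁴
Solid circle: I = πd⁴/64  ⇒  d = (64I/π)^(1/4) = (64×2.531×10^6/π)^(1/4) = 84.7 mm

d ≈ 84.7 mm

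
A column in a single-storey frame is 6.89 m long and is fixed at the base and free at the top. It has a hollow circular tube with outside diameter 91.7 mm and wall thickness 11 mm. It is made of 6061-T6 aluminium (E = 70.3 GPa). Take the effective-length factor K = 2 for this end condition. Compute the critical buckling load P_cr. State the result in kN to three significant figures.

P_cr ≈ 8.45 kN

Inner diameter d_i = 91.7 − 2×11 = 69.70 mm
I = π(d_o⁴ − d_i⁴)/64 = π(91.7⁴ − 69.70⁴)/64 = 2.312×10^6 mm⁴
I = 2.312×10^6 mm⁴ = 2.312×10^-6 m⁴
Effective length L_e = K·L = 2 × 6.89 = 13.78 m
P_cr = π²EI / L_e² = π² × 70.3×10⁹ × 2.312×10^-6 / 13.78² = 8.449×10^3 N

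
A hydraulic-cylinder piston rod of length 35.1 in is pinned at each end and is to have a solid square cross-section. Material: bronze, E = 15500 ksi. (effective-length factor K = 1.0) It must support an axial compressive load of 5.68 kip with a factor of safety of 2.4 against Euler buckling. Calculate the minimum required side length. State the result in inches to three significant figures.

a ≈ 1.07 in

Required P_cr = n·P = 2.4 × 5.68 = 13.63 kip
L_e = K·L = 1 × 35.1 = 35.10 in
Required I = P_cr·L_e²/(π²E) = 1.363×10^4 × 35.10² / (π² × 1.55×10^7) = 0.1098 in⁴
Solid square: I = a⁴/12  ⇒  a = (12I)^(1/4) = (12×0.1098)^(1/4) = 1.07 in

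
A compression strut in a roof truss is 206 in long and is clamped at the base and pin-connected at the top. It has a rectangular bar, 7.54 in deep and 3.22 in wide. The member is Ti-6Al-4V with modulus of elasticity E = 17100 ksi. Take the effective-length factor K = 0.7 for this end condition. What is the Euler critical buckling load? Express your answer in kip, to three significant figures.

Buckling occurs about the weak axis: I_min = h·b³/12 with b = 3.22 in (the shorter side).
I_min = 7.54×3.22³/12 = 20.98 in⁴
Effective length L_e = K·L = 0.7 × 206 = 144.2 in
P_cr = π²EI / L_e² = π² × 17100×10³ × 20.98 / 144.2² = 1.703×10^5 lb

P_cr ≈ 170 kip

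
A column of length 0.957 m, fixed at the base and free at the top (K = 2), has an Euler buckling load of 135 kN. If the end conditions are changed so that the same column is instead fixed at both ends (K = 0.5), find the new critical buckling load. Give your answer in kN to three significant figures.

P_cr ≈ 2160 kN

P_cr ∝ 1/K², so P_cr,new = P_cr,old × (K_old/K_new)² = 135 × (2/0.5)²
= 135 × 16.00 = 2160 kN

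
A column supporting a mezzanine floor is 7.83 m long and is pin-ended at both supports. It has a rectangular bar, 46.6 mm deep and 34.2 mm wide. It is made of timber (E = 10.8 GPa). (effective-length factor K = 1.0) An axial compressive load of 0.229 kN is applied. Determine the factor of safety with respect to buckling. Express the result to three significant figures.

Buckling occurs about the weak axis: I_min = h·b³/12 with b = 34.2 mm (the shorter side).
I_min = 46.6×34.2³/12 = 1.553×10^5 mm⁴
I = 1.553×10^5 mm⁴ = 1.553×10^-7 m⁴
Effective length L_e = K·L = 1 × 7.83 = 7.830 m
P_cr = π²EI / L_e² = π² × 10.8×10⁹ × 1.553×10^-7 / 7.830² = 270.1 N
Factor of safety n = P_cr / P = 0.27007 / 0.229 = 1.18

n ≈ 1.18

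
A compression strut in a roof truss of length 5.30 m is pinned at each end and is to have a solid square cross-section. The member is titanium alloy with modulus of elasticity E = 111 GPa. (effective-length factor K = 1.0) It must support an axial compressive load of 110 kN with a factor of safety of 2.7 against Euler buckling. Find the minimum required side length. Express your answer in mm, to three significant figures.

Required P_cr = n·P = 2.7 × 110 = 297.0 kN
L_e = K·L = 1 × 5.30 = 5.300 m
Required I = P_cr·L_e²/(π²E) = 2.970×10^5 × 5.300² / (π² × 1.11×10^11) = 7.615×10^-6 m⁴
I_req = 7.615×10^6 mm⁴
Solid square: I = a⁴/12  ⇒  a = (12I)^(1/4) = (12×7.615×10^6)^(1/4) = 97.8 mm

a ≈ 97.8 mm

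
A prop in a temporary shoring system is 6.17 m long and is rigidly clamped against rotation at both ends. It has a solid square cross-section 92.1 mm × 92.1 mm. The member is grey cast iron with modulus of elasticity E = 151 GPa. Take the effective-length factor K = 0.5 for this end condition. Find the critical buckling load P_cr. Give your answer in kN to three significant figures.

I = a⁴/12 = 92.1⁴/12 = 5.996×10^6 mm⁴
I = 5.996×10^6 mm⁴ = 5.996×10^-6 m⁴
Effective length L_e = K·L = 0.5 × 6.17 = 3.085 m
P_cr = π²EI / L_e² = π² × 151×10⁹ × 5.996×10^-6 / 3.085² = 9.389×10^5 N

P_cr ≈ 939 kN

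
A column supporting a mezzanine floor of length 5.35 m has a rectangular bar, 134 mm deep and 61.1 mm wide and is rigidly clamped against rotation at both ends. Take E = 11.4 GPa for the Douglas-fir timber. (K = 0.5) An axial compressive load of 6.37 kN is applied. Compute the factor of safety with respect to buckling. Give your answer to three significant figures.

n ≈ 6.29

Buckling occurs about the weak axis: I_min = h·b³/12 with b = 61.1 mm (the shorter side).
I_min = 134×61.1³/12 = 2.547×10^6 mm⁴
I = 2.547×10^6 mm⁴ = 2.547×10^-6 m⁴
Effective length L_e = K·L = 0.5 × 5.35 = 2.675 m
P_cr = π²EI / L_e² = π² × 11.4×10⁹ × 2.547×10^-6 / 2.675² = 4.005×10^4 N
Factor of safety n = P_cr / P = 40.050 / 6.37 = 6.29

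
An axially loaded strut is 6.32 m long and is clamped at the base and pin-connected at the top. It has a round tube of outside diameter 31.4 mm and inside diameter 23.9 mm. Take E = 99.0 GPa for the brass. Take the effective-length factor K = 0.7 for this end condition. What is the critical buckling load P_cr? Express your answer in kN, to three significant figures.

d_o = 31.4 mm, d_i = 23.9 mm
I = π(d_o⁴ − d_i⁴)/64 = π(31.4⁴ − 23.90⁴)/64 = 3.170×10^4 mm⁴
I = 3.170×10^4 mm⁴ = 3.170×10^-8 m⁴
Effective length L_e = K·L = 0.7 × 6.32 = 4.424 m
P_cr = π²EI / L_e² = π² × 99.0×10⁹ × 3.170×10^-8 / 4.424² = 1.583×10^3 N

P_cr ≈ 1.58 kN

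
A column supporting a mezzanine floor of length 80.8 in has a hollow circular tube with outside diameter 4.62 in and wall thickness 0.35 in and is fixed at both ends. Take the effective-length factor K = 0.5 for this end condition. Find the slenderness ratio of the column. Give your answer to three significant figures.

Inner diameter d_i = 4.62 − 2×0.35 = 3.920 in
I = π(d_o⁴ − d_i⁴)/64 = π(4.62⁴ − 3.920⁴)/64 = 10.77 in⁴
A = 4.695 in²;  r_min = √(I/A) = √(10.77/4.695) = 1.515 in
L_e = K·L = 0.5 × 80.8 = 40.40 in
λ = L_e / r_min = 40.400 / 1.515 = 26.7

λ ≈ 26.7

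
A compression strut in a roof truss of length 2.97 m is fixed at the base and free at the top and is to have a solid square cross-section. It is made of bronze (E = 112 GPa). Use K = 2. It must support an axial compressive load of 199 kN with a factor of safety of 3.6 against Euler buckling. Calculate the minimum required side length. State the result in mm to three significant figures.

Required P_cr = n·P = 3.6 × 199 = 716.4 kN
L_e = K·L = 2 × 2.97 = 5.940 m
Required I = P_cr·L_e²/(π²E) = 7.164×10^5 × 5.940² / (π² × 1.12×10^11) = 2.287×10^-5 m⁴
I_req = 2.287×10^7 mm⁴
Solid square: I = a⁴/12  ⇒  a = (12I)^(1/4) = (12×2.287×10^7)^(1/4) = 129 mm

a ≈ 129 mm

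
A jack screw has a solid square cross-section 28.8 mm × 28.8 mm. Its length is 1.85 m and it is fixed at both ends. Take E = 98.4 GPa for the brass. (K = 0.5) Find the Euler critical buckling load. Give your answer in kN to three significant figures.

I = a⁴/12 = 28.8⁴/12 = 5.733×10^4 mm⁴
I = 5.733×10^4 mm⁴ = 5.733×10^-8 m⁴
Effective length L_e = K·L = 0.5 × 1.85 = 0.9250 m
P_cr = π²EI / L_e² = π² × 98.4×10⁹ × 5.733×10^-8 / 0.9250² = 6.507×10^4 N

P_cr ≈ 65.1 kN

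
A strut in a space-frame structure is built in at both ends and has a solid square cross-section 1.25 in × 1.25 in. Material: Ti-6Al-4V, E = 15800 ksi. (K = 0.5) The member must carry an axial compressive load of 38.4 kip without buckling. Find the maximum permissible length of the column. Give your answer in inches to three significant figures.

L_max ≈ 57.5 in

I = a⁴/12 = 1.25⁴/12 = 0.2035 in⁴
At the buckling limit P_cr = P = 3.840×10^4 lb
From P_cr = π²EI/(K·L)²:  L = (1/K)·√(π²EI/P_cr) = (1/0.5)·√(π²×1.58×10^7×0.2035/3.840×10^4)
L = 57.5 in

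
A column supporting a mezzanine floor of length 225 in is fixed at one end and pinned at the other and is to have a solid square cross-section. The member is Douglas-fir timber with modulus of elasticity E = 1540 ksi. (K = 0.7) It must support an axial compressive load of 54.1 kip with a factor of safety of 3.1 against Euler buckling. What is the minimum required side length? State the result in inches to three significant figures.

a ≈ 7.57 in

Required P_cr = n·P = 3.1 × 54.1 = 167.7 kip
L_e = K·L = 0.7 × 225 = 157.5 in
Required I = P_cr·L_e²/(π²E) = 1.677×10^5 × 157.5² / (π² × 1.54×10^6) = 273.7 in⁴
Solid square: I = a⁴/12  ⇒  a = (12I)^(1/4) = (12×273.7)^(1/4) = 7.57 in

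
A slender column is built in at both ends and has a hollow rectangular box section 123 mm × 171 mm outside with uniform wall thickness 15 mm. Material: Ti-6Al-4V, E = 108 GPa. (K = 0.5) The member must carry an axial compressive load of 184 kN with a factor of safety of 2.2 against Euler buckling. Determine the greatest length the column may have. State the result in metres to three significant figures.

L_max ≈ 13.4 m

Inner dimensions: h_i = 171 − 2×15 = 141.0 mm, b_i = 123 − 2×15 = 93.00 mm
Weak-axis I_min = (h_o·b_o³ − h_i·b_i³)/12 with b_o = 123, b_i = 93.00 mm (shorter outer/inner sides).
I_min = (171×123³ − 141.0×93.00³)/12 = 1.707×10^7 mm⁴
I = 1.707×10^-5 m⁴
Required critical load P_cr = n·P = 2.2 × 184 = 404.8 kN = 4.048×10^5 N
From P_cr = π²EI/(K·L)²:  L = (1/K)·√(π²EI/P_cr) = (1/0.5)·√(π²×1.08×10^11×1.707×10^-5/4.048×10^5)
L = 13.4 m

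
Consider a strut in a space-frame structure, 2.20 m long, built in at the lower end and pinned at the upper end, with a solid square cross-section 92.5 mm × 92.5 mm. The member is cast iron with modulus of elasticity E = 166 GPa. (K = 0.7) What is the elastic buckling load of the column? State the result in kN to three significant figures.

P_cr ≈ 4210 kN

I = a⁴/12 = 92.5⁴/12 = 6.101×10^6 mm⁴
I = 6.101×10^6 mm⁴ = 6.101×10^-6 m⁴
Effective length L_e = K·L = 0.7 × 2.20 = 1.540 m
P_cr = π²EI / L_e² = π² × 166×10⁹ × 6.101×10^-6 / 1.540² = 4.215×10^6 N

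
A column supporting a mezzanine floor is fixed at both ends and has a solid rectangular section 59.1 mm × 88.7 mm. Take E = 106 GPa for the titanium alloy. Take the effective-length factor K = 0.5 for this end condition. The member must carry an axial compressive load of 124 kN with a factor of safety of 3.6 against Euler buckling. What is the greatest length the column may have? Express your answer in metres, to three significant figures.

Buckling occurs about the weak axis: I_min = h·b³/12 with b = 59.1 mm (the shorter side).
I_min = 88.7×59.1³/12 = 1.526×10^6 mm⁴
I = 1.526×10^-6 m⁴
Required critical load P_cr = n·P = 3.6 × 124 = 446.4 kN = 4.464×10^5 N
From P_cr = π²EI/(K·L)²:  L = (1/K)·√(π²EI/P_cr) = (1/0.5)·√(π²×1.06×10^11×1.526×10^-6/4.464×10^5)
L = 3.78 m

L_max ≈ 3.78 m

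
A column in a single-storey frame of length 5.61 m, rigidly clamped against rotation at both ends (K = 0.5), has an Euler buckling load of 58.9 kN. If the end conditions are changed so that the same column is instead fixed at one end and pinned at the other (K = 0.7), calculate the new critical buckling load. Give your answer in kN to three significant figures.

P_cr ∝ 1/K², so P_cr,new = P_cr,old × (K_old/K_new)² = 58.9 × (0.5/0.7)²
= 58.9 × 0.5102 = 30.1 kN

P_cr ≈ 30.1 kN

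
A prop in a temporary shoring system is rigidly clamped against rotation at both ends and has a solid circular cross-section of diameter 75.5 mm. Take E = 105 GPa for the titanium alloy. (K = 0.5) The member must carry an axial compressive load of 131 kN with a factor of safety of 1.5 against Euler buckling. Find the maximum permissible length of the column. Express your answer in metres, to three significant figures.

I = πd⁴/64 = π×75.5⁴/64 = 1.595×10^6 mm⁴
I = 1.595×10^-6 m⁴
Required critical load P_cr = n·P = 1.5 × 131 = 196.5 kN = 1.965×10^5 N
From P_cr = π²EI/(K·L)²:  L = (1/K)·√(π²EI/P_cr) = (1/0.5)·√(π²×1.05×10^11×1.595×10^-6/1.965×10^5)
L = 5.80 m

L_max ≈ 5.80 m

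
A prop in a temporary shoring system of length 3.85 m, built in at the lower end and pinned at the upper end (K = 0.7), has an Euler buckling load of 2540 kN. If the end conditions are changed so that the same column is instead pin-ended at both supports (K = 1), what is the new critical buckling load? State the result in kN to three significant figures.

P_cr ∝ 1/K², so P_cr,new = P_cr,old × (K_old/K_new)² = 2540 × (0.7/1)²
= 2540 × 0.4900 = 1240 kN

P_cr ≈ 1240 kN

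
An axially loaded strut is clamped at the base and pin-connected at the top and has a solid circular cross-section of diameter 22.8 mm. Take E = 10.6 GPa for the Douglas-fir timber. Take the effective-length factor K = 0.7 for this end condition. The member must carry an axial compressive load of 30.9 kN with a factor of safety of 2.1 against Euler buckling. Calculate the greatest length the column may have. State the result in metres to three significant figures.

L_max ≈ 0.209 m

I = πd⁴/64 = π×22.8⁴/64 = 1.327×10^4 mm⁴
I = 1.327×10^-8 m⁴
Required critical load P_cr = n·P = 2.1 × 30.9 = 64.89 kN = 6.489×10^4 N
From P_cr = π²EI/(K·L)²:  L = (1/K)·√(π²EI/P_cr) = (1/0.7)·√(π²×1.06×10^10×1.327×10^-8/6.489×10^4)
L = 0.209 m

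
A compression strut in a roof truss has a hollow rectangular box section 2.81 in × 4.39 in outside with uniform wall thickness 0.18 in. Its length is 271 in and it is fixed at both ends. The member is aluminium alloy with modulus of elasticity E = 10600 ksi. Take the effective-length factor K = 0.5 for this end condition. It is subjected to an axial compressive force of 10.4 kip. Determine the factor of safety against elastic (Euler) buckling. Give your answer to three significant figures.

n ≈ 1.74

Inner dimensions: h_i = 4.39 − 2×0.18 = 4.030 in, b_i = 2.81 − 2×0.18 = 2.450 in
Weak-axis I_min = (h_o·b_o³ − h_i·b_i³)/12 with b_o = 2.81, b_i = 2.450 in (shorter outer/inner sides).
I_min = (4.39×2.81³ − 4.030×2.450³)/12 = 3.178 in⁴
Effective length L_e = K·L = 0.5 × 271 = 135.5 in
P_cr = π²EI / L_e² = π² × 10600×10³ × 3.178 / 135.5² = 1.811×10^4 lb
Factor of safety n = P_cr / P = 18.110 / 10.4 = 1.74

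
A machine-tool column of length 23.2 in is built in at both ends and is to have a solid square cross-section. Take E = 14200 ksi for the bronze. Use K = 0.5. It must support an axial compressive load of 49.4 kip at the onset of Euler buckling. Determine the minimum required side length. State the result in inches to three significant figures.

a ≈ 0.869 in

L_e = K·L = 0.5 × 23.2 = 11.60 in
Required I = P_cr·L_e²/(π²E) = 4.940×10^4 × 11.60² / (π² × 1.42×10^7) = 4.743×10^-2 in⁴
Solid square: I = a⁴/12  ⇒  a = (12I)^(1/4) = (12×4.743×10^-2)^(1/4) = 0.869 in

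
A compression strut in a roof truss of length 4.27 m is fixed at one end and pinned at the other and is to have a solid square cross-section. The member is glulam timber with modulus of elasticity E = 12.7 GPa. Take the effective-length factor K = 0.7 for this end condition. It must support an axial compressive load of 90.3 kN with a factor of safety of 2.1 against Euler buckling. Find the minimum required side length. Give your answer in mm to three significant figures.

Required P_cr = n·P = 2.1 × 90.3 = 189.6 kN
L_e = K·L = 0.7 × 4.27 = 2.989 m
Required I = P_cr·L_e²/(π²E) = 1.896×10^5 × 2.989² / (π² × 1.27×10^10) = 1.352×10^-5 m⁴
I_req = 1.352×10^7 mm⁴
Solid square: I = a⁴/12  ⇒  a = (12I)^(1/4) = (12×1.352×10^7)^(1/4) = 113 mm

a ≈ 113 mm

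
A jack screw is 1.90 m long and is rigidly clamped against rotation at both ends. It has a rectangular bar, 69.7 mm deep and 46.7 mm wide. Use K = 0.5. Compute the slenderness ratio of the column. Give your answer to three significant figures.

λ ≈ 70.5

For a rectangle r_min = b/√12 = 46.7/√12 = 13.48 mm
L_e = K·L = 0.5 × 1.90 m = 0.9500 m = 950.00 mm
λ = L_e / r_min = 950.00 / 13.48 = 70.5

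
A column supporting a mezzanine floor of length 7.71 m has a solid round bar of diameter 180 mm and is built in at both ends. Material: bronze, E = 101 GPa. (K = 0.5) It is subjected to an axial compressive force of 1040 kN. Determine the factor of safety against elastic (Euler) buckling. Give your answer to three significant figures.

I = πd⁴/64 = π×180⁴/64 = 5.153×10^7 mm⁴
I = 5.153×10^7 mm⁴ = 5.153×10^-5 m⁴
Effective length L_e = K·L = 0.5 × 7.71 = 3.855 m
P_cr = π²EI / L_e² = π² × 101×10⁹ × 5.153×10^-5 / 3.855² = 3.456×10^6 N
Factor of safety n = P_cr / P = 3456.5 / 1040 = 3.32

n ≈ 3.32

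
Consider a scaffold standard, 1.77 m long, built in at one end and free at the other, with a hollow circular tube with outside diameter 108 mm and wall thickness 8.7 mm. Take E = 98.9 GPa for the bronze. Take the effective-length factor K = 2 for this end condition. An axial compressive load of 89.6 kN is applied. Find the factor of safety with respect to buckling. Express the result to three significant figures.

Inner diameter d_i = 108 − 2×8.7 = 90.60 mm
I = π(d_o⁴ − d_i⁴)/64 = π(108⁴ − 90.60⁴)/64 = 3.371×10^6 mm⁴
I = 3.371×10^6 mm⁴ = 3.371×10^-6 m⁴
Effective length L_e = K·L = 2 × 1.77 = 3.540 m
P_cr = π²EI / L_e² = π² × 98.9×10⁹ × 3.371×10^-6 / 3.540² = 2.626×10^5 N
Factor of safety n = P_cr / P = 262.57 / 89.6 = 2.93

n ≈ 2.93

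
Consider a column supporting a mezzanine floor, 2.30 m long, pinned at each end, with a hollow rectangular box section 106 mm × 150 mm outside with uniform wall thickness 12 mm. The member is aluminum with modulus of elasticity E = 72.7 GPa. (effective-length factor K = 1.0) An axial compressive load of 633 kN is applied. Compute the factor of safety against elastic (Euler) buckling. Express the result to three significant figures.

Inner dimensions: h_i = 150 − 2×12 = 126.0 mm, b_i = 106 − 2×12 = 82.00 mm
Weak-axis I_min = (h_o·b_o³ − h_i·b_i³)/12 with b_o = 106, b_i = 82.00 mm (shorter outer/inner sides).
I_min = (150×106³ − 126.0×82.00³)/12 = 9.098×10^6 mm⁴
I = 9.098×10^6 mm⁴ = 9.098×10^-6 m⁴
Effective length L_e = K·L = 1 × 2.30 = 2.300 m
P_cr = π²EI / L_e² = π² × 72.7×10⁹ × 9.098×10^-6 / 2.300² = 1.234×10^6 N
Factor of safety n = P_cr / P = 1234.1 / 633 = 1.95

n ≈ 1.95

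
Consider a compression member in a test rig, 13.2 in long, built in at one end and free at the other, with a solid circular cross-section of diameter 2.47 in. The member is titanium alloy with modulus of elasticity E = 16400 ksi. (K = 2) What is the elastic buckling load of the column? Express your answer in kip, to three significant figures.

P_cr ≈ 424 kip

I = πd⁴/64 = π×2.47⁴/64 = 1.827 in⁴
Effective length L_e = K·L = 2 × 13.2 = 26.40 in
P_cr = π²EI / L_e² = π² × 16400×10³ × 1.827 / 26.40² = 4.243×10^5 lb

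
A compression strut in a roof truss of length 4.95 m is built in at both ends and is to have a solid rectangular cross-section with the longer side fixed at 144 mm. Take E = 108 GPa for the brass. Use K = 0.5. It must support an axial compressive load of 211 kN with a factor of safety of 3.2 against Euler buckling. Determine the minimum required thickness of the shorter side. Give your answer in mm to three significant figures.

Required P_cr = n·P = 3.2 × 211 = 675.2 kN
L_e = K·L = 0.5 × 4.95 = 2.475 m
Required I = P_cr·L_e²/(π²E) = 6.752×10^5 × 2.475² / (π² × 1.08×10^11) = 3.880×10^-6 m⁴
I_req = 3.880×10^6 mm⁴
Rectangle, weak axis: I_min = h·b³/12 with h = 144 mm fixed  ⇒  b = (12I/h)^(1/3) = 68.6 mm

b ≈ 68.6 mm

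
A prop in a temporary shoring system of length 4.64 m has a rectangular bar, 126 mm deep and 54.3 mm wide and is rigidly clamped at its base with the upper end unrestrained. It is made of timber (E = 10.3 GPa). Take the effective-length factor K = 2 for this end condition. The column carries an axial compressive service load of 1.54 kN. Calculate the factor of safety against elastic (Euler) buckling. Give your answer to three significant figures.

Buckling occurs about the weak axis: I_min = h·b³/12 with b = 54.3 mm (the shorter side).
I_min = 126×54.3³/12 = 1.681×10^6 mm⁴
I = 1.681×10^6 mm⁴ = 1.681×10^-6 m⁴
Effective length L_e = K·L = 2 × 4.64 = 9.280 m
P_cr = π²EI / L_e² = π² × 10.3×10⁹ × 1.681×10^-6 / 9.280² = 1.984×10^3 N
Factor of safety n = P_cr / P = 1.9844 / 1.54 = 1.29

n ≈ 1.29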